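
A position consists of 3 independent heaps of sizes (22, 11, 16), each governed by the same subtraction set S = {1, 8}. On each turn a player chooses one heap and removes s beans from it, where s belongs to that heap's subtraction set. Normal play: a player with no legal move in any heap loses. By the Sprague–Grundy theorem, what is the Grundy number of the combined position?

1

All heaps use S = {1, 8}:
G(0) = 0
G(1) = mex{0} = 1
G(2) = mex{1} = 0
G(3) = mex{0} = 1
G(4) = mex{1} = 0
G(5) = mex{0} = 1
G(6) = mex{1} = 0
G(7) = mex{0} = 1
G(8) = mex{1,0} = 2
G(9) = mex{2,1} = 0
G(10) = mex{0,0} = 1
G(11) = mex{1,1} = 0
G(12) = mex{0,0} = 1
G(13) = mex{1,1} = 0
G(14) = mex{0,0} = 1
G(15) = mex{1,1} = 0
G(16) = mex{0,2} = 1
G(17) = mex{1,0} = 2
G(18) = mex{2,1} = 0
G(19) = mex{0,0} = 1
G(20) = mex{1,1} = 0
G(21) = mex{0,0} = 1
G(22) = mex{1,1} = 0
Heap A: G(22) = 0.
Heap B: G(11) = 0.
Heap C: G(16) = 1.
Combined Grundy value = 0 ⊕ 0 ⊕ 1 = 1.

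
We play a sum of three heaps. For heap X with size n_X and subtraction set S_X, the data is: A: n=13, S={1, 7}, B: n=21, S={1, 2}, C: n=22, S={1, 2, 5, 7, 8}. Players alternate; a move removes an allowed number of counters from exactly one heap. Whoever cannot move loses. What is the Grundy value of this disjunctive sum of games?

Heap A, S = {1, 7}:
n :  0  1  2  3  4  5  6  7  8  9 10 11 12 13
G :  0  1  0  1  0  1  0  1  0  1  0  1  0  1
G_A(13) = 1.
Heap B, S = {1, 2}:
G(0) = 0
G(1) = mex{0} = 1
G(2) = mex{1,0} = 2
G(3) = mex{2,1} = 0
G(4) = mex{0,2} = 1
G(5) = mex{1,0} = 2
G(6) = mex{2,1} = 0
G(7) = mex{0,2} = 1
G(8) = mex{1,0} = 2
G(9) = mex{2,1} = 0
G(10) = mex{0,2} = 1
G(11) = mex{1,0} = 2
G(12) = mex{2,1} = 0
G(13) = mex{0,2} = 1
G(14) = mex{1,0} = 2
G(15) = mex{2,1} = 0
G(16) = mex{0,2} = 1
G(17) = mex{1,0} = 2
G(18) = mex{2,1} = 0
G(19) = mex{0,2} = 1
G(20) = mex{1,0} = 2
G(21) = mex{2,1} = 0
G_B(21) = 0.
Heap C, S = {1, 2, 5, 7, 8}:
G(0) = 0
G(1) = mex{0} = 1
G(2) = mex{1,0} = 2
G(3) = mex{2,1} = 0
G(4) = mex{0,2} = 1
G(5) = mex{1,0,0} = 2
G(6) = mex{2,1,1} = 0
G(7) = mex{0,2,2,0} = 1
G(8) = mex{1,0,0,1,0} = 2
G(9) = mex{2,1,1,2,1} = 0
G(10) = mex{0,2,2,0,2} = 1
G(11) = mex{1,0,0,1,0} = 2
G(12) = mex{2,1,1,2,1} = 0
G(13) = mex{0,2,2,0,2} = 1
G(14) = mex{1,0,0,1,0} = 2
G(15) = mex{2,1,1,2,1} = 0
G(16) = mex{0,2,2,0,2} = 1
G(17) = mex{1,0,0,1,0} = 2
G(18) = mex{2,1,1,2,1} = 0
G(19) = mex{0,2,2,0,2} = 1
G(20) = mex{1,0,0,1,0} = 2
G(21) = mex{2,1,1,2,1} = 0
G(22) = mex{0,2,2,0,2} = 1
G_C(22) = 1.
Combined Grundy value = 1 ⊕ 0 ⊕ 1 = 0.

0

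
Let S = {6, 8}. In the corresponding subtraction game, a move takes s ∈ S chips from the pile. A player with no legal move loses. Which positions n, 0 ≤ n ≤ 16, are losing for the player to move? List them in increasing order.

0, 1, 2, 3, 4, 5, 14, 15, 16

G(0) = 0
G(1) = mex{} = 0
G(2) = mex{} = 0
G(3) = mex{} = 0
G(4) = mex{} = 0
G(5) = mex{} = 0
G(6) = mex{0} = 1
G(7) = mex{0} = 1
G(8) = mex{0,0} = 1
G(9) = mex{0,0} = 1
G(10) = mex{0,0} = 1
G(11) = mex{0,0} = 1
G(12) = mex{1,0} = 2
G(13) = mex{1,0} = 2
G(14) = mex{1,1} = 0
G(15) = mex{1,1} = 0
G(16) = mex{1,1} = 0
P-positions are exactly the n with G(n) = 0.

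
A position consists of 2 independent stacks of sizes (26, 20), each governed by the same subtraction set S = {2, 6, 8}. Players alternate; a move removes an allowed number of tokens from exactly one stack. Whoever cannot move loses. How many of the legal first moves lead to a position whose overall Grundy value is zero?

All stacks use S = {2, 6, 8}:
G(0) = 0
G(1) = mex{} = 0
G(2) = mex{0} = 1
G(3) = mex{0} = 1
G(4) = mex{1} = 0
G(5) = mex{1} = 0
G(6) = mex{0,0} = 1
G(7) = mex{0,0} = 1
G(8) = mex{1,1,0} = 2
G(9) = mex{1,1,0} = 2
G(10) = mex{2,0,1} = 3
G(11) = mex{2,0,1} = 3
G(12) = mex{3,1,0} = 2
G(13) = mex{3,1,0} = 2
G(14) = mex{2,2,1} = 0
G(15) = mex{2,2,1} = 0
G(16) = mex{0,3,2} = 1
G(17) = mex{0,3,2} = 1
G(18) = mex{1,2,3} = 0
G(19) = mex{1,2,3} = 0
G(20) = mex{0,0,2} = 1
G(21) = mex{0,0,2} = 1
G(22) = mex{1,1,0} = 2
G(23) = mex{1,1,0} = 2
G(24) = mex{2,0,1} = 3
G(25) = mex{2,0,1} = 3
G(26) = mex{3,1,0} = 2
Stack A: G(26) = 2.
Stack B: G(20) = 1.
Combined Grundy value = 2 ⊕ 1 = 3.
A winning move leaves total XOR = 0, i.e. changes one component's Grundy value g to g ⊕ X where X is the current total.
Stack A: need g' = 2⊕3 = 1. Options: 26−2→G=3, 26−6→G=1, 26−8→G=0. Hits: 1.
Stack B: need g' = 1⊕3 = 2. Options: 20−2→G=0, 20−6→G=0, 20−8→G=2. Hits: 1.

2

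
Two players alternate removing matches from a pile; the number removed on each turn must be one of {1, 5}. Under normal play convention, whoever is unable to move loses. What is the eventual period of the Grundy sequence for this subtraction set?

2

G(0) = 0
G(1) = mex{0} = 1
G(2) = mex{1} = 0
G(3) = mex{0} = 1
G(4) = mex{1} = 0
G(5) = mex{0,0} = 1
G(6) = mex{1,1} = 0
G(7) = mex{0,0} = 1
G(8) = mex{1,1} = 0
G(9) = mex{0,0} = 1
G(10) = mex{1,1} = 0
G(11) = mex{0,0} = 1
G(12) = mex{1,1} = 0
G(13) = mex{0,0} = 1
G(14) = mex{1,1} = 0
G(n+2) = G(n) holds for n = 0,…,4 (a full window of length max(S) = 5), so the sequence is purely periodic with period 2.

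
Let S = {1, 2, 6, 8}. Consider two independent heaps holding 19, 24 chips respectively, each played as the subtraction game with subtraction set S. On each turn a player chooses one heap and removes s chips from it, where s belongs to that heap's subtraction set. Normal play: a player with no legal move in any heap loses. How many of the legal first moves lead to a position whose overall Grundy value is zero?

All heaps use S = {1, 2, 6, 8}:
n :  0  1  2  3  4  5  6  7  8  9 10 11 12 13 14 15 16 17 18 19 20 21 22 23 24
G :  0  1  2  0  1  2  3  0  1  2  0  1  2  3  0  1  2  0  1  2  3  0  1  2  0
Heap A: G(19) = 2.
Heap B: G(24) = 0.
Combined Grundy value = 2 ⊕ 0 = 2.
A winning move leaves total XOR = 0, i.e. changes one component's Grundy value g to g ⊕ X where X is the current total.
Heap A: need g' = 2⊕2 = 0. Options: 19−1→G=1, 19−2→G=0, 19−6→G=3, 19−8→G=1. Hits: 1.
Heap B: need g' = 0⊕2 = 2. Options: 24−1→G=2, 24−2→G=1, 24−6→G=1, 24−8→G=2. Hits: 2.

3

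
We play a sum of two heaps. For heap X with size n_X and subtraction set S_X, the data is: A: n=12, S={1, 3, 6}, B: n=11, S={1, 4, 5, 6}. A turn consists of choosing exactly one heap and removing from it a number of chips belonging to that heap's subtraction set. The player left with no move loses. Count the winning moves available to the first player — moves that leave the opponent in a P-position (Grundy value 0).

Heap A, S = {1, 3, 6}:
G(0) = 0
G(1) = mex{0} = 1
G(2) = mex{1} = 0
G(3) = mex{0,0} = 1
G(4) = mex{1,1} = 0
G(5) = mex{0,0} = 1
G(6) = mex{1,1,0} = 2
G(7) = mex{2,0,1} = 3
G(8) = mex{3,1,0} = 2
G(9) = mex{2,2,1} = 0
G(10) = mex{0,3,0} = 1
G(11) = mex{1,2,1} = 0
G(12) = mex{0,0,2} = 1
G_A(12) = 1.
Heap B, S = {1, 4, 5, 6}:
n :  0  1  2  3  4  5  6  7  8  9 10 11
G :  0  1  0  1  2  3  2  3  4  0  1  0
G_B(11) = 0.
Combined Grundy value = 1 ⊕ 0 = 1.
A winning move leaves total XOR = 0, i.e. changes one component's Grundy value g to g ⊕ X where X is the current total.
Heap A: need g' = 1⊕1 = 0. Options: 12−1→G=0, 12−3→G=0, 12−6→G=2. Hits: 2.
Heap B: need g' = 0⊕1 = 1. Options: 11−1→G=1, 11−4→G=3, 11−5→G=2, 11−6→G=3. Hits: 1.

3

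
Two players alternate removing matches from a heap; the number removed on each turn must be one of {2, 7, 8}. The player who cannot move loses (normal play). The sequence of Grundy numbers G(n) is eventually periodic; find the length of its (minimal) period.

5

n :  0  1  2  3  4  5  6  7  8  9 10 11 12 13 14 15 16 17 18 19 20 21 22 23 24 25 26
G :  0  0  1  1  0  0  1  1  2  2  0  3  1  2  0  0  1  1  2  0  0  1  1  2  0  0  1
From n = 12 onward G(n+5) = G(n); since this holds over max(S) = 8 consecutive positions the period is 5 (pre-period 12).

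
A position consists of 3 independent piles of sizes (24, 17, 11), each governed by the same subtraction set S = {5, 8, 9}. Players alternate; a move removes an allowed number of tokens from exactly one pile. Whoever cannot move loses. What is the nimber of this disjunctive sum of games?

0

All piles use S = {5, 8, 9}:
n :  0  1  2  3  4  5  6  7  8  9 10 11 12 13 14 15 16 17 18 19 20 21 22 23 24
G :  0  0  0  0  0  1  1  1  1  1  2  2  2  2  0  0  0  0  0  1  1  1  1  1  2
Pile A: G(24) = 2.
Pile B: G(17) = 0.
Pile C: G(11) = 2.
Combined Grundy value = 2 ⊕ 0 ⊕ 2 = 0.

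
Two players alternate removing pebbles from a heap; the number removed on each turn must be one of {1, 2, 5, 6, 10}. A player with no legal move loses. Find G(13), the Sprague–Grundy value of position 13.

2

n :  0  1  2  3  4  5  6  7  8  9 10 11 12 13
G :  0  1  2  0  1  2  3  0  1  2  3  0  1  2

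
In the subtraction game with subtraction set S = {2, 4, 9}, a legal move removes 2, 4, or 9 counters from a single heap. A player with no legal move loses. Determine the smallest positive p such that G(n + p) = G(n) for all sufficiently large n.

6

n :  0  1  2  3  4  5  6  7  8  9 10 11 12 13 14 15 16
G :  0  0  1  1  2  2  0  0  1  1  2  2  0  0  1  1  2
G(n+6) = G(n) holds for n = 0,…,8 (a full window of length max(S) = 9), so the sequence is purely periodic with period 6.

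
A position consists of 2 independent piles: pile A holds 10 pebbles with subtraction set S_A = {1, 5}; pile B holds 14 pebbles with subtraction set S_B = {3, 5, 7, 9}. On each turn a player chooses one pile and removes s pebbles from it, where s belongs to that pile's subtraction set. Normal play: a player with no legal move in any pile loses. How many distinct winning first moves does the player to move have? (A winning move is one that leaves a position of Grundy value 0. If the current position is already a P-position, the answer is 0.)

Pile A, S = {1, 5}:
G(0) = 0
G(1) = mex{0} = 1
G(2) = mex{1} = 0
G(3) = mex{0} = 1
G(4) = mex{1} = 0
G(5) = mex{0,0} = 1
G(6) = mex{1,1} = 0
G(7) = mex{0,0} = 1
G(8) = mex{1,1} = 0
G(9) = mex{0,0} = 1
G(10) = mex{1,1} = 0
G_A(10) = 0.
Pile B, S = {3, 5, 7, 9}:
G(0) = 0
G(1) = mex{} = 0
G(2) = mex{} = 0
G(3) = mex{0} = 1
G(4) = mex{0} = 1
G(5) = mex{0,0} = 1
G(6) = mex{1,0} = 2
G(7) = mex{1,0,0} = 2
G(8) = mex{1,1,0} = 2
G(9) = mex{2,1,0,0} = 3
G(10) = mex{2,1,1,0} = 3
G(11) = mex{2,2,1,0} = 3
G(12) = mex{3,2,1,1} = 0
G(13) = mex{3,2,2,1} = 0
G(14) = mex{3,3,2,1} = 0
G_B(14) = 0.
Combined Grundy value = 0 ⊕ 0 = 0.
A winning move leaves total XOR = 0, i.e. changes one component's Grundy value g to g ⊕ X where X is the current total.
Pile A: target g' = 0⊕0 = 0, but every legal move changes the Grundy value (mex property), so 0 moves.
Pile B: target g' = 0⊕0 = 0, but every legal move changes the Grundy value (mex property), so 0 moves.

0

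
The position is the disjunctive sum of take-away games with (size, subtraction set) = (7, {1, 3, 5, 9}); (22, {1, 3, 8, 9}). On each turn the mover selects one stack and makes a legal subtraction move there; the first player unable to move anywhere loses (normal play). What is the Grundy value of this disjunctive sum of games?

1

Stack A, S = {1, 3, 5, 9}:
G(0) = 0
G(1) = mex{0} = 1
G(2) = mex{1} = 0
G(3) = mex{0,0} = 1
G(4) = mex{1,1} = 0
G(5) = mex{0,0,0} = 1
G(6) = mex{1,1,1} = 0
G(7) = mex{0,0,0} = 1
G_A(7) = 1.
Stack B, S = {1, 3, 8, 9}:
n :  0  1  2  3  4  5  6  7  8  9 10 11 12 13 14 15 16 17 18 19 20 21 22
G :  0  1  0  1  0  1  0  1  2  3  2  3  2  3  2  3  0  1  0  1  0  1  0
G_B(22) = 0.
Combined Grundy value = 1 ⊕ 0 = 1.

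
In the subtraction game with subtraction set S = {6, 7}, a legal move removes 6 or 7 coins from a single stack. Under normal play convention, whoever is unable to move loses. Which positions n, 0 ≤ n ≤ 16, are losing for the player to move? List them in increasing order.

n :  0  1  2  3  4  5  6  7  8  9 10 11 12 13 14 15 16
G :  0  0  0  0  0  0  1  1  1  1  1  1  2  0  0  0  0
P-positions are exactly the n with G(n) = 0.

0, 1, 2, 3, 4, 5, 13, 14, 15, 16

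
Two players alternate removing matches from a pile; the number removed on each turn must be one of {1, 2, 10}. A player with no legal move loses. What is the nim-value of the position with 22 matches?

n :  0  1  2  3  4  5  6  7  8  9 10 11 12 13 14 15 16 17 18 19 20 21 22
G :  0  1  2  0  1  2  0  1  2  0  1  2  0  1  2  0  1  2  0  1  2  0  1

1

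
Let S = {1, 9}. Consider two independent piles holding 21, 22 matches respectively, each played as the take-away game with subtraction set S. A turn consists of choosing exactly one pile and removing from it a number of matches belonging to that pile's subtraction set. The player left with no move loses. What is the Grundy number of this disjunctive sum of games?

All piles use S = {1, 9}:
n :  0  1  2  3  4  5  6  7  8  9 10 11 12 13 14 15 16 17 18 19 20 21 22
G :  0  1  0  1  0  1  0  1  0  1  0  1  0  1  0  1  0  1  0  1  0  1  0
Pile A: G(21) = 1.
Pile B: G(22) = 0.
Combined Grundy value = 1 ⊕ 0 = 1.

1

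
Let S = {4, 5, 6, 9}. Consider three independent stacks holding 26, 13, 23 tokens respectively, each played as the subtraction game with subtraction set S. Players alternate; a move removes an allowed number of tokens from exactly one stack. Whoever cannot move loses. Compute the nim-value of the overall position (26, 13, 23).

All stacks use S = {4, 5, 6, 9}:
n :  0  1  2  3  4  5  6  7  8  9 10 11 12 13 14 15 16 17 18 19 20 21 22 23 24 25 26
G :  0  0  0  0  1  1  1  1  2  2  2  2  3  0  0  0  0  1  1  1  1  2  2  2  2  3  0
Stack A: G(26) = 0.
Stack B: G(13) = 0.
Stack C: G(23) = 2.
Combined Grundy value = 0 ⊕ 0 ⊕ 2 = 2.

2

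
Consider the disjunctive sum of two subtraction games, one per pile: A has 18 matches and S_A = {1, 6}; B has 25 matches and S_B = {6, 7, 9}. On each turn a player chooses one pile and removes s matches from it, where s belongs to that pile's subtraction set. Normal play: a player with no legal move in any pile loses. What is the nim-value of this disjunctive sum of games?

1

Pile A, S = {1, 6}:
G(0) = 0
G(1) = mex{0} = 1
G(2) = mex{1} = 0
G(3) = mex{0} = 1
G(4) = mex{1} = 0
G(5) = mex{0} = 1
G(6) = mex{1,0} = 2
G(7) = mex{2,1} = 0
G(8) = mex{0,0} = 1
G(9) = mex{1,1} = 0
G(10) = mex{0,0} = 1
G(11) = mex{1,1} = 0
G(12) = mex{0,2} = 1
G(13) = mex{1,0} = 2
G(14) = mex{2,1} = 0
G(15) = mex{0,0} = 1
G(16) = mex{1,1} = 0
G(17) = mex{0,0} = 1
G(18) = mex{1,1} = 0
G_A(18) = 0.
Pile B, S = {6, 7, 9}:
n :  0  1  2  3  4  5  6  7  8  9 10 11 12 13 14 15 16 17 18 19 20 21 22 23 24 25
G :  0  0  0  0  0  0  1  1  1  1  1  1  2  2  2  0  0  0  0  0  0  1  1  1  1  1
G_B(25) = 1.
Combined Grundy value = 0 ⊕ 1 = 1.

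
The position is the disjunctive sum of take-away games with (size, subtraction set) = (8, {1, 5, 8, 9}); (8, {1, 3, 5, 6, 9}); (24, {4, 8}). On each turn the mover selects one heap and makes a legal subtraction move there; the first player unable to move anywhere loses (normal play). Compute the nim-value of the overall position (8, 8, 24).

0

Heap A, S = {1, 5, 8, 9}:
n : 0 1 2 3 4 5 6 7 8
G : 0 1 0 1 0 1 0 1 2
G_A(8) = 2.
Heap B, S = {1, 3, 5, 6, 9}:
n : 0 1 2 3 4 5 6 7 8
G : 0 1 0 1 0 1 2 3 2
G_B(8) = 2.
Heap C, S = {4, 8}:
n :  0  1  2  3  4  5  6  7  8  9 10 11 12 13 14 15 16 17 18 19 20 21 22 23 24
G :  0  0  0  0  1  1  1  1  2  2  2  2  0  0  0  0  1  1  1  1  2  2  2  2  0
G_C(24) = 0.
Combined Grundy value = 2 ⊕ 2 ⊕ 0 = 0.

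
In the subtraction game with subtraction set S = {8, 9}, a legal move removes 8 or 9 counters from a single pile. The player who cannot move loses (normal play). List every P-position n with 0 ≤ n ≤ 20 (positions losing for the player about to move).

0, 1, 2, 3, 4, 5, 6, 7, 17, 18, 19, 20

n :  0  1  2  3  4  5  6  7  8  9 10 11 12 13 14 15 16 17 18 19 20
G :  0  0  0  0  0  0  0  0  1  1  1  1  1  1  1  1  2  0  0  0  0
P-positions are exactly the n with G(n) = 0.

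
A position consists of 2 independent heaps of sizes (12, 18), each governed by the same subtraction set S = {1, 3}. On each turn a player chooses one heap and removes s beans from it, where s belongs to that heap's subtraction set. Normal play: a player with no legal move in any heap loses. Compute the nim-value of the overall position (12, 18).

All heaps use S = {1, 3}:
n :  0  1  2  3  4  5  6  7  8  9 10 11 12 13 14 15 16 17 18
G :  0  1  0  1  0  1  0  1  0  1  0  1  0  1  0  1  0  1  0
Heap A: G(12) = 0.
Heap B: G(18) = 0.
Combined Grundy value = 0 ⊕ 0 = 0.

0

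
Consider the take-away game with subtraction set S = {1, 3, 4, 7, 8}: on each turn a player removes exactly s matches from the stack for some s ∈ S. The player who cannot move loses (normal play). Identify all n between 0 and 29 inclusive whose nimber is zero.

0, 2, 11, 13, 22, 24

G(0) = 0
G(1) = mex{0} = 1
G(2) = mex{1} = 0
G(3) = mex{0,0} = 1
G(4) = mex{1,1,0} = 2
G(5) = mex{2,0,1} = 3
G(6) = mex{3,1,0} = 2
G(7) = mex{2,2,1,0} = 3
G(8) = mex{3,3,2,1,0} = 4
G(9) = mex{4,2,3,0,1} = 5
G(10) = mex{5,3,2,1,0} = 4
G(11) = mex{4,4,3,2,1} = 0
G(12) = mex{0,5,4,3,2} = 1
G(13) = mex{1,4,5,2,3} = 0
G(14) = mex{0,0,4,3,2} = 1
G(15) = mex{1,1,0,4,3} = 2
G(16) = mex{2,0,1,5,4} = 3
G(17) = mex{3,1,0,4,5} = 2
G(18) = mex{2,2,1,0,4} = 3
G(19) = mex{3,3,2,1,0} = 4
G(20) = mex{4,2,3,0,1} = 5
G(21) = mex{5,3,2,1,0} = 4
G(22) = mex{4,4,3,2,1} = 0
G(23) = mex{0,5,4,3,2} = 1
G(24) = mex{1,4,5,2,3} = 0
G(25) = mex{0,0,4,3,2} = 1
G(26) = mex{1,1,0,4,3} = 2
G(27) = mex{2,0,1,5,4} = 3
G(28) = mex{3,1,0,4,5} = 2
G(29) = mex{2,2,1,0,4} = 3
P-positions are exactly the n with G(n) = 0.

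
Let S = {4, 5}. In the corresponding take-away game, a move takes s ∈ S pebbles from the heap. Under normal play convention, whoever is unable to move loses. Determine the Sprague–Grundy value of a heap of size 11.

0

G(0) = 0
G(1) = mex{} = 0
G(2) = mex{} = 0
G(3) = mex{} = 0
G(4) = mex{0} = 1
G(5) = mex{0,0} = 1
G(6) = mex{0,0} = 1
G(7) = mex{0,0} = 1
G(8) = mex{1,0} = 2
G(9) = mex{1,1} = 0
G(10) = mex{1,1} = 0
G(11) = mex{1,1} = 0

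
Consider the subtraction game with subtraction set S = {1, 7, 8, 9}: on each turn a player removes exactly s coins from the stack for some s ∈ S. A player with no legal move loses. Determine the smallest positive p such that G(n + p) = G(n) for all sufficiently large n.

n :  0  1  2  3  4  5  6  7  8  9 10 11 12 13 14 15 16 17 18 19 20 21 22 23 24 25 26 27 28 29 30 31 32 33
G :  0  1  0  1  0  1  0  1  2  3  2  3  2  3  2  3  0  1  0  1  0  1  0  1  2  3  2  3  2  3  2  3  0  1
G(n+16) = G(n) holds for n = 0,…,8 (a full window of length max(S) = 9), so the sequence is purely periodic with period 16.

16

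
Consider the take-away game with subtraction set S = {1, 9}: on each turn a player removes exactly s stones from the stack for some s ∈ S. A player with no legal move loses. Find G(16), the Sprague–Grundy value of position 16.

n :  0  1  2  3  4  5  6  7  8  9 10 11 12 13 14 15 16
G :  0  1  0  1  0  1  0  1  0  1  0  1  0  1  0  1  0

0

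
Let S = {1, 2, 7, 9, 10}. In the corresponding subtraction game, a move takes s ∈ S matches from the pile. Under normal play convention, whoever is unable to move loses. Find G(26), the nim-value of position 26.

1

G(0) = 0
G(1) = mex{0} = 1
G(2) = mex{1,0} = 2
G(3) = mex{2,1} = 0
G(4) = mex{0,2} = 1
G(5) = mex{1,0} = 2
G(6) = mex{2,1} = 0
G(7) = mex{0,2,0} = 1
G(8) = mex{1,0,1} = 2
G(9) = mex{2,1,2,0} = 3
G(10) = mex{3,2,0,1,0} = 4
G(11) = mex{4,3,1,2,1} = 0
G(12) = mex{0,4,2,0,2} = 1
G(13) = mex{1,0,0,1,0} = 2
G(14) = mex{2,1,1,2,1} = 0
G(15) = mex{0,2,2,0,2} = 1
G(16) = mex{1,0,3,1,0} = 2
G(17) = mex{2,1,4,2,1} = 0
G(18) = mex{0,2,0,3,2} = 1
G(19) = mex{1,0,1,4,3} = 2
G(20) = mex{2,1,2,0,4} = 3
G(21) = mex{3,2,0,1,0} = 4
G(22) = mex{4,3,1,2,1} = 0
G(23) = mex{0,4,2,0,2} = 1
G(24) = mex{1,0,0,1,0} = 2
G(25) = mex{2,1,1,2,1} = 0
G(26) = mex{0,2,2,0,2} = 1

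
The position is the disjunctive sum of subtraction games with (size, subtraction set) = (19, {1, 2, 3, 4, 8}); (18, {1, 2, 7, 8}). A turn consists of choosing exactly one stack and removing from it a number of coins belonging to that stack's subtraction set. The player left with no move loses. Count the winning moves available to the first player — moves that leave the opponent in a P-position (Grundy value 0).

Stack A, S = {1, 2, 3, 4, 8}:
G(0) = 0
G(1) = mex{0} = 1
G(2) = mex{1,0} = 2
G(3) = mex{2,1,0} = 3
G(4) = mex{3,2,1,0} = 4
G(5) = mex{4,3,2,1} = 0
G(6) = mex{0,4,3,2} = 1
G(7) = mex{1,0,4,3} = 2
G(8) = mex{2,1,0,4,0} = 3
G(9) = mex{3,2,1,0,1} = 4
G(10) = mex{4,3,2,1,2} = 0
G(11) = mex{0,4,3,2,3} = 1
G(12) = mex{1,0,4,3,4} = 2
G(13) = mex{2,1,0,4,0} = 3
G(14) = mex{3,2,1,0,1} = 4
G(15) = mex{4,3,2,1,2} = 0
G(16) = mex{0,4,3,2,3} = 1
G(17) = mex{1,0,4,3,4} = 2
G(18) = mex{2,1,0,4,0} = 3
G(19) = mex{3,2,1,0,1} = 4
G_A(19) = 4.
Stack B, S = {1, 2, 7, 8}:
n :  0  1  2  3  4  5  6  7  8  9 10 11 12 13 14 15 16 17 18
G :  0  1  2  0  1  2  0  1  2  0  1  2  0  1  2  0  1  2  0
G_B(18) = 0.
Combined Grundy value = 4 ⊕ 0 = 4.
A winning move leaves total XOR = 0, i.e. changes one component's Grundy value g to g ⊕ X where X is the current total.
Stack A: need g' = 4⊕4 = 0. Options: 19−1→G=3, 19−2→G=2, 19−3→G=1, 19−4→G=0, 19−8→G=1. Hits: 1.
Stack B: need g' = 0⊕4 = 4. Options: 18−1→G=2, 18−2→G=1, 18−7→G=2, 18−8→G=1. Hits: 0.

1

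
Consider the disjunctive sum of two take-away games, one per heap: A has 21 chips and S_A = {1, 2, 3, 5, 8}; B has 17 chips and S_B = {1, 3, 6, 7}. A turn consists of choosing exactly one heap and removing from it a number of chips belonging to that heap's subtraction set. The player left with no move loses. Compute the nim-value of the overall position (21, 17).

0

Heap A, S = {1, 2, 3, 5, 8}:
n :  0  1  2  3  4  5  6  7  8  9 10 11 12 13 14 15 16 17 18 19 20 21
G :  0  1  2  3  0  1  2  3  4  5  0  1  2  3  0  1  2  3  4  5  0  1
G_A(21) = 1.
Heap B, S = {1, 3, 6, 7}:
G(0) = 0
G(1) = mex{0} = 1
G(2) = mex{1} = 0
G(3) = mex{0,0} = 1
G(4) = mex{1,1} = 0
G(5) = mex{0,0} = 1
G(6) = mex{1,1,0} = 2
G(7) = mex{2,0,1,0} = 3
G(8) = mex{3,1,0,1} = 2
G(9) = mex{2,2,1,0} = 3
G(10) = mex{3,3,0,1} = 2
G(11) = mex{2,2,1,0} = 3
G(12) = mex{3,3,2,1} = 0
G(13) = mex{0,2,3,2} = 1
G(14) = mex{1,3,2,3} = 0
G(15) = mex{0,0,3,2} = 1
G(16) = mex{1,1,2,3} = 0
G(17) = mex{0,0,3,2} = 1
G_B(17) = 1.
Combined Grundy value = 1 ⊕ 1 = 0.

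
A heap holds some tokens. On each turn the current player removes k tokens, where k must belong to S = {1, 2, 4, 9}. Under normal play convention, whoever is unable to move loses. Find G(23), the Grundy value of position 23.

1

G(0) = 0
G(1) = mex{0} = 1
G(2) = mex{1,0} = 2
G(3) = mex{2,1} = 0
G(4) = mex{0,2,0} = 1
G(5) = mex{1,0,1} = 2
G(6) = mex{2,1,2} = 0
G(7) = mex{0,2,0} = 1
G(8) = mex{1,0,1} = 2
G(9) = mex{2,1,2,0} = 3
G(10) = mex{3,2,0,1} = 4
G(11) = mex{4,3,1,2} = 0
G(12) = mex{0,4,2,0} = 1
G(13) = mex{1,0,3,1} = 2
G(14) = mex{2,1,4,2} = 0
G(15) = mex{0,2,0,0} = 1
G(16) = mex{1,0,1,1} = 2
G(17) = mex{2,1,2,2} = 0
G(18) = mex{0,2,0,3} = 1
G(19) = mex{1,0,1,4} = 2
G(20) = mex{2,1,2,0} = 3
G(21) = mex{3,2,0,1} = 4
G(22) = mex{4,3,1,2} = 0
G(23) = mex{0,4,2,0} = 1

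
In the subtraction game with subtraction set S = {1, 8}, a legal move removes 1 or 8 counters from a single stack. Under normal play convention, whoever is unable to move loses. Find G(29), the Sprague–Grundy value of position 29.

0

n :  0  1  2  3  4  5  6  7  8  9 10 11 12 13 14 15 16 17 18 19 20 21 22 23 24 25 26 27 28 29
G :  0  1  0  1  0  1  0  1  2  0  1  0  1  0  1  0  1  2  0  1  0  1  0  1  0  1  2  0  1  0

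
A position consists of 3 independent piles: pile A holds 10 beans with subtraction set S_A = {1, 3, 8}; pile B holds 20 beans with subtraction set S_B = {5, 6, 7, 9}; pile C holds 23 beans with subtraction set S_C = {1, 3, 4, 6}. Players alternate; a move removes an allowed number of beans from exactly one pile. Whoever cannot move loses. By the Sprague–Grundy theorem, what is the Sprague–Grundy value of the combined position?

3

Pile A, S = {1, 3, 8}:
G(0) = 0
G(1) = mex{0} = 1
G(2) = mex{1} = 0
G(3) = mex{0,0} = 1
G(4) = mex{1,1} = 0
G(5) = mex{0,0} = 1
G(6) = mex{1,1} = 0
G(7) = mex{0,0} = 1
G(8) = mex{1,1,0} = 2
G(9) = mex{2,0,1} = 3
G(10) = mex{3,1,0} = 2
G_A(10) = 2.
Pile B, S = {5, 6, 7, 9}:
n :  0  1  2  3  4  5  6  7  8  9 10 11 12 13 14 15 16 17 18 19 20
G :  0  0  0  0  0  1  1  1  1  1  2  2  2  2  0  0  0  0  0  1  1
G_B(20) = 1.
Pile C, S = {1, 3, 4, 6}:
G(0) = 0
G(1) = mex{0} = 1
G(2) = mex{1} = 0
G(3) = mex{0,0} = 1
G(4) = mex{1,1,0} = 2
G(5) = mex{2,0,1} = 3
G(6) = mex{3,1,0,0} = 2
G(7) = mex{2,2,1,1} = 0
G(8) = mex{0,3,2,0} = 1
G(9) = mex{1,2,3,1} = 0
G(10) = mex{0,0,2,2} = 1
G(11) = mex{1,1,0,3} = 2
G(12) = mex{2,0,1,2} = 3
G(13) = mex{3,1,0,0} = 2
G(14) = mex{2,2,1,1} = 0
G(15) = mex{0,3,2,0} = 1
G(16) = mex{1,2,3,1} = 0
G(17) = mex{0,0,2,2} = 1
G(18) = mex{1,1,0,3} = 2
G(19) = mex{2,0,1,2} = 3
G(20) = mex{3,1,0,0} = 2
G(21) = mex{2,2,1,1} = 0
G(22) = mex{0,3,2,0} = 1
G(23) = mex{1,2,3,1} = 0
G_C(23) = 0.
Combined Grundy value = 2 ⊕ 1 ⊕ 0 = 3.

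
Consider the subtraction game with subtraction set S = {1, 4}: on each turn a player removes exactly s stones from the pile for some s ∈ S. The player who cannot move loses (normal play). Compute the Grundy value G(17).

G(0) = 0
G(1) = mex{0} = 1
G(2) = mex{1} = 0
G(3) = mex{0} = 1
G(4) = mex{1,0} = 2
G(5) = mex{2,1} = 0
G(6) = mex{0,0} = 1
G(7) = mex{1,1} = 0
G(8) = mex{0,2} = 1
G(9) = mex{1,0} = 2
G(10) = mex{2,1} = 0
G(11) = mex{0,0} = 1
G(12) = mex{1,1} = 0
G(13) = mex{0,2} = 1
G(14) = mex{1,0} = 2
G(15) = mex{2,1} = 0
G(16) = mex{0,0} = 1
G(17) = mex{1,1} = 0

0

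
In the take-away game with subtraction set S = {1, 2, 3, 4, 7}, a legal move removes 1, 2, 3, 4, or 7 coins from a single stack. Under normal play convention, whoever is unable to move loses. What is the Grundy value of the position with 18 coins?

n :  0  1  2  3  4  5  6  7  8  9 10 11 12 13 14 15 16 17 18
G :  0  1  2  3  4  0  1  2  3  4  0  1  2  3  4  0  1  2  3

3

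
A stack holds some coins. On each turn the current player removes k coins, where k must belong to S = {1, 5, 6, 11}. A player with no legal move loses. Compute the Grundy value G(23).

G(0) = 0
G(1) = mex{0} = 1
G(2) = mex{1} = 0
G(3) = mex{0} = 1
G(4) = mex{1} = 0
G(5) = mex{0,0} = 1
G(6) = mex{1,1,0} = 2
G(7) = mex{2,0,1} = 3
G(8) = mex{3,1,0} = 2
G(9) = mex{2,0,1} = 3
G(10) = mex{3,1,0} = 2
G(11) = mex{2,2,1,0} = 3
G(12) = mex{3,3,2,1} = 0
G(13) = mex{0,2,3,0} = 1
G(14) = mex{1,3,2,1} = 0
G(15) = mex{0,2,3,0} = 1
G(16) = mex{1,3,2,1} = 0
G(17) = mex{0,0,3,2} = 1
G(18) = mex{1,1,0,3} = 2
G(19) = mex{2,0,1,2} = 3
G(20) = mex{3,1,0,3} = 2
G(21) = mex{2,0,1,2} = 3
G(22) = mex{3,1,0,3} = 2
G(23) = mex{2,2,1,0} = 3

3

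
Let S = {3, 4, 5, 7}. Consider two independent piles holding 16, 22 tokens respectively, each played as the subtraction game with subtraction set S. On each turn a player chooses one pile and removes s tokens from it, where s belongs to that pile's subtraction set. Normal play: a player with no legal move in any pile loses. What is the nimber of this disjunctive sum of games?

All piles use S = {3, 4, 5, 7}:
n :  0  1  2  3  4  5  6  7  8  9 10 11 12 13 14 15 16 17 18 19 20 21 22
G :  0  0  0  1  1  1  2  2  2  3  0  0  0  1  1  1  2  2  2  3  0  0  0
Pile A: G(16) = 2.
Pile B: G(22) = 0.
Combined Grundy value = 2 ⊕ 0 = 2.

2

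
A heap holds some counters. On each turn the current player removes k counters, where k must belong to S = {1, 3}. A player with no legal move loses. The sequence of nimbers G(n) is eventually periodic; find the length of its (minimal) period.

2

n :  0  1  2  3  4  5  6  7  8  9 10 11 12 13 14
G :  0  1  0  1  0  1  0  1  0  1  0  1  0  1  0
G(n+2) = G(n) holds for n = 0,…,2 (a full window of length max(S) = 3), so the sequence is purely periodic with period 2.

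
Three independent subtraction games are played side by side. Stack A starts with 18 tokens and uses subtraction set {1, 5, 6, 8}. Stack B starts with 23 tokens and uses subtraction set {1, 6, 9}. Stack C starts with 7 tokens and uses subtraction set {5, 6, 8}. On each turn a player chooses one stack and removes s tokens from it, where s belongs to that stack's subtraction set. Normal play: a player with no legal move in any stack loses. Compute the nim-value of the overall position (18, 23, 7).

3

Stack A, S = {1, 5, 6, 8}:
G(0) = 0
G(1) = mex{0} = 1
G(2) = mex{1} = 0
G(3) = mex{0} = 1
G(4) = mex{1} = 0
G(5) = mex{0,0} = 1
G(6) = mex{1,1,0} = 2
G(7) = mex{2,0,1} = 3
G(8) = mex{3,1,0,0} = 2
G(9) = mex{2,0,1,1} = 3
G(10) = mex{3,1,0,0} = 2
G(11) = mex{2,2,1,1} = 0
G(12) = mex{0,3,2,0} = 1
G(13) = mex{1,2,3,1} = 0
G(14) = mex{0,3,2,2} = 1
G(15) = mex{1,2,3,3} = 0
G(16) = mex{0,0,2,2} = 1
G(17) = mex{1,1,0,3} = 2
G(18) = mex{2,0,1,2} = 3
G_A(18) = 3.
Stack B, S = {1, 6, 9}:
n :  0  1  2  3  4  5  6  7  8  9 10 11 12 13 14 15 16 17 18 19 20 21 22 23
G :  0  1  0  1  0  1  2  0  1  2  3  2  0  1  0  1  2  0  1  0  1  2  0  1
G_B(23) = 1.
Stack C, S = {5, 6, 8}:
n : 0 1 2 3 4 5 6 7
G : 0 0 0 0 0 1 1 1
G_C(7) = 1.
Combined Grundy value = 3 ⊕ 1 ⊕ 1 = 3.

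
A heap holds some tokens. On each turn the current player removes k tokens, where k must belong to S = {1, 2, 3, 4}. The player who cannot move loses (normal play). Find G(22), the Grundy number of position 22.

G(0) = 0
G(1) = mex{0} = 1
G(2) = mex{1,0} = 2
G(3) = mex{2,1,0} = 3
G(4) = mex{3,2,1,0} = 4
G(5) = mex{4,3,2,1} = 0
G(6) = mex{0,4,3,2} = 1
G(7) = mex{1,0,4,3} = 2
G(8) = mex{2,1,0,4} = 3
G(9) = mex{3,2,1,0} = 4
G(10) = mex{4,3,2,1} = 0
G(11) = mex{0,4,3,2} = 1
G(12) = mex{1,0,4,3} = 2
G(13) = mex{2,1,0,4} = 3
G(14) = mex{3,2,1,0} = 4
G(15) = mex{4,3,2,1} = 0
G(16) = mex{0,4,3,2} = 1
G(17) = mex{1,0,4,3} = 2
G(18) = mex{2,1,0,4} = 3
G(19) = mex{3,2,1,0} = 4
G(20) = mex{4,3,2,1} = 0
G(21) = mex{0,4,3,2} = 1
G(22) = mex{1,0,4,3} = 2

2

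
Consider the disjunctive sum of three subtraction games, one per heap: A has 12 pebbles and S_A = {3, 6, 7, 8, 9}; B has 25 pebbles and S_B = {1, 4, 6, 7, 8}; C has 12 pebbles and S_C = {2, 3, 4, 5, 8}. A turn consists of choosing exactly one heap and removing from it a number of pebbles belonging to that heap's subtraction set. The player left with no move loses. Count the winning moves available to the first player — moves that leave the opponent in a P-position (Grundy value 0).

Heap A, S = {3, 6, 7, 8, 9}:
G(0) = 0
G(1) = mex{} = 0
G(2) = mex{} = 0
G(3) = mex{0} = 1
G(4) = mex{0} = 1
G(5) = mex{0} = 1
G(6) = mex{1,0} = 2
G(7) = mex{1,0,0} = 2
G(8) = mex{1,0,0,0} = 2
G(9) = mex{2,1,0,0,0} = 3
G(10) = mex{2,1,1,0,0} = 3
G(11) = mex{2,1,1,1,0} = 3
G(12) = mex{3,2,1,1,1} = 0
G_A(12) = 0.
Heap B, S = {1, 4, 6, 7, 8}:
n :  0  1  2  3  4  5  6  7  8  9 10 11 12 13 14 15 16 17 18 19 20 21 22 23 24 25
G :  0  1  0  1  2  0  1  2  3  2  3  4  5  3  0  1  0  1  2  0  1  2  3  2  3  4
G_B(25) = 4.
Heap C, S = {2, 3, 4, 5, 8}:
n :  0  1  2  3  4  5  6  7  8  9 10 11 12
G :  0  0  1  1  2  2  3  0  4  1  5  2  3
G_C(12) = 3.
Combined Grundy value = 0 ⊕ 4 ⊕ 3 = 7.
A winning move leaves total XOR = 0, i.e. changes one component's Grundy value g to g ⊕ X where X is the current total.
Heap A: need g' = 0⊕7 = 7. Options: 12−3→G=3, 12−6→G=2, 12−7→G=1, 12−8→G=1, 12−9→G=1. Hits: 0.
Heap B: need g' = 4⊕7 = 3. Options: 25−1→G=3, 25−4→G=2, 25−6→G=0, 25−7→G=2, 25−8→G=1. Hits: 1.
Heap C: need g' = 3⊕7 = 4. Options: 12−2→G=5, 12−3→G=1, 12−4→G=4, 12−5→G=0, 12−8→G=2. Hits: 1.

2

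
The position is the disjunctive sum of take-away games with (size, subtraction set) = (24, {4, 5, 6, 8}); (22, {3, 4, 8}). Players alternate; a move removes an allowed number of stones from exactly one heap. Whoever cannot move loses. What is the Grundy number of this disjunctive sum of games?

1

Heap A, S = {4, 5, 6, 8}:
G(0) = 0
G(1) = mex{} = 0
G(2) = mex{} = 0
G(3) = mex{} = 0
G(4) = mex{0} = 1
G(5) = mex{0,0} = 1
G(6) = mex{0,0,0} = 1
G(7) = mex{0,0,0} = 1
G(8) = mex{1,0,0,0} = 2
G(9) = mex{1,1,0,0} = 2
G(10) = mex{1,1,1,0} = 2
G(11) = mex{1,1,1,0} = 2
G(12) = mex{2,1,1,1} = 0
G(13) = mex{2,2,1,1} = 0
G(14) = mex{2,2,2,1} = 0
G(15) = mex{2,2,2,1} = 0
G(16) = mex{0,2,2,2} = 1
G(17) = mex{0,0,2,2} = 1
G(18) = mex{0,0,0,2} = 1
G(19) = mex{0,0,0,2} = 1
G(20) = mex{1,0,0,0} = 2
G(21) = mex{1,1,0,0} = 2
G(22) = mex{1,1,1,0} = 2
G(23) = mex{1,1,1,0} = 2
G(24) = mex{2,1,1,1} = 0
G_A(24) = 0.
Heap B, S = {3, 4, 8}:
G(0) = 0
G(1) = mex{} = 0
G(2) = mex{} = 0
G(3) = mex{0} = 1
G(4) = mex{0,0} = 1
G(5) = mex{0,0} = 1
G(6) = mex{1,0} = 2
G(7) = mex{1,1} = 0
G(8) = mex{1,1,0} = 2
G(9) = mex{2,1,0} = 3
G(10) = mex{0,2,0} = 1
G(11) = mex{2,0,1} = 3
G(12) = mex{3,2,1} = 0
G(13) = mex{1,3,1} = 0
G(14) = mex{3,1,2} = 0
G(15) = mex{0,3,0} = 1
G(16) = mex{0,0,2} = 1
G(17) = mex{0,0,3} = 1
G(18) = mex{1,0,1} = 2
G(19) = mex{1,1,3} = 0
G(20) = mex{1,1,0} = 2
G(21) = mex{2,1,0} = 3
G(22) = mex{0,2,0} = 1
G_B(22) = 1.
Combined Grundy value = 0 ⊕ 1 = 1.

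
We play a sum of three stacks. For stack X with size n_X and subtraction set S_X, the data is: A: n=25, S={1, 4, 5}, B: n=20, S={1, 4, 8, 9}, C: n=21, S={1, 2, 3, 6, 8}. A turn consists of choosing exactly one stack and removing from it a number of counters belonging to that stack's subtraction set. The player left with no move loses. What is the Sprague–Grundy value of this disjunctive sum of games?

Stack A, S = {1, 4, 5}:
n :  0  1  2  3  4  5  6  7  8  9 10 11 12 13 14 15 16 17 18 19 20 21 22 23 24 25
G :  0  1  0  1  2  3  2  3  0  1  0  1  2  3  2  3  0  1  0  1  2  3  2  3  0  1
G_A(25) = 1.
Stack B, S = {1, 4, 8, 9}:
G(0) = 0
G(1) = mex{0} = 1
G(2) = mex{1} = 0
G(3) = mex{0} = 1
G(4) = mex{1,0} = 2
G(5) = mex{2,1} = 0
G(6) = mex{0,0} = 1
G(7) = mex{1,1} = 0
G(8) = mex{0,2,0} = 1
G(9) = mex{1,0,1,0} = 2
G(10) = mex{2,1,0,1} = 3
G(11) = mex{3,0,1,0} = 2
G(12) = mex{2,1,2,1} = 0
G(13) = mex{0,2,0,2} = 1
G(14) = mex{1,3,1,0} = 2
G(15) = mex{2,2,0,1} = 3
G(16) = mex{3,0,1,0} = 2
G(17) = mex{2,1,2,1} = 0
G(18) = mex{0,2,3,2} = 1
G(19) = mex{1,3,2,3} = 0
G(20) = mex{0,2,0,2} = 1
G_B(20) = 1.
Stack C, S = {1, 2, 3, 6, 8}:
n :  0  1  2  3  4  5  6  7  8  9 10 11 12 13 14 15 16 17 18 19 20 21
G :  0  1  2  3  0  1  2  3  4  0  1  2  3  0  1  2  3  4  0  1  2  3
G_C(21) = 3.
Combined Grundy value = 1 ⊕ 1 ⊕ 3 = 3.

3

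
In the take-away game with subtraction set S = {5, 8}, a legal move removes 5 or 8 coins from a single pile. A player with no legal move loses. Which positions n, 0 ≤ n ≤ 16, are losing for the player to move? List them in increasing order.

0, 1, 2, 3, 4, 13, 14, 15, 16

G(0) = 0
G(1) = mex{} = 0
G(2) = mex{} = 0
G(3) = mex{} = 0
G(4) = mex{} = 0
G(5) = mex{0} = 1
G(6) = mex{0} = 1
G(7) = mex{0} = 1
G(8) = mex{0,0} = 1
G(9) = mex{0,0} = 1
G(10) = mex{1,0} = 2
G(11) = mex{1,0} = 2
G(12) = mex{1,0} = 2
G(13) = mex{1,1} = 0
G(14) = mex{1,1} = 0
G(15) = mex{2,1} = 0
G(16) = mex{2,1} = 0
P-positions are exactly the n with G(n) = 0.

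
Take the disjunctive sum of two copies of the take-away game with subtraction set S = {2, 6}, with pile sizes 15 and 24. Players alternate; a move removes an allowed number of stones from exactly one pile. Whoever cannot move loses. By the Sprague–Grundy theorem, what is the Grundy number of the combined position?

All piles use S = {2, 6}:
G(0) = 0
G(1) = mex{} = 0
G(2) = mex{0} = 1
G(3) = mex{0} = 1
G(4) = mex{1} = 0
G(5) = mex{1} = 0
G(6) = mex{0,0} = 1
G(7) = mex{0,0} = 1
G(8) = mex{1,1} = 0
G(9) = mex{1,1} = 0
G(10) = mex{0,0} = 1
G(11) = mex{0,0} = 1
G(12) = mex{1,1} = 0
G(13) = mex{1,1} = 0
G(14) = mex{0,0} = 1
G(15) = mex{0,0} = 1
G(16) = mex{1,1} = 0
G(17) = mex{1,1} = 0
G(18) = mex{0,0} = 1
G(19) = mex{0,0} = 1
G(20) = mex{1,1} = 0
G(21) = mex{1,1} = 0
G(22) = mex{0,0} = 1
G(23) = mex{0,0} = 1
G(24) = mex{1,1} = 0
Pile A: G(15) = 1.
Pile B: G(24) = 0.
Combined Grundy value = 1 ⊕ 0 = 1.

1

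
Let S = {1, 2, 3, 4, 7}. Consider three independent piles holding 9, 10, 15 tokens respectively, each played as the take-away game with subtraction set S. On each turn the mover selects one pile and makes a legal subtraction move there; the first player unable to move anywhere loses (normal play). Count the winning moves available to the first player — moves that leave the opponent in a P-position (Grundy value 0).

All piles use S = {1, 2, 3, 4, 7}:
n :  0  1  2  3  4  5  6  7  8  9 10 11 12 13 14 15
G :  0  1  2  3  4  0  1  2  3  4  0  1  2  3  4  0
Pile A: G(9) = 4.
Pile B: G(10) = 0.
Pile C: G(15) = 0.
Combined Grundy value = 4 ⊕ 0 ⊕ 0 = 4.
A winning move leaves total XOR = 0, i.e. changes one component's Grundy value g to g ⊕ X where X is the current total.
Pile A: need g' = 4⊕4 = 0. Options: 9−1→G=3, 9−2→G=2, 9−3→G=1, 9−4→G=0, 9−7→G=2. Hits: 1.
Pile B: need g' = 0⊕4 = 4. Options: 10−1→G=4, 10−2→G=3, 10−3→G=2, 10−4→G=1, 10−7→G=3. Hits: 1.
Pile C: need g' = 0⊕4 = 4. Options: 15−1→G=4, 15−2→G=3, 15−3→G=2, 15−4→G=1, 15−7→G=3. Hits: 1.

3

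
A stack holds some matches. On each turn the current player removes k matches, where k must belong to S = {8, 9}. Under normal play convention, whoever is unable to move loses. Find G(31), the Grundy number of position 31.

1

n :  0  1  2  3  4  5  6  7  8  9 10 11 12 13 14 15 16 17 18 19 20 21 22 23 24 25 26 27 28 29 30 31
G :  0  0  0  0  0  0  0  0  1  1  1  1  1  1  1  1  2  0  0  0  0  0  0  0  0  1  1  1  1  1  1  1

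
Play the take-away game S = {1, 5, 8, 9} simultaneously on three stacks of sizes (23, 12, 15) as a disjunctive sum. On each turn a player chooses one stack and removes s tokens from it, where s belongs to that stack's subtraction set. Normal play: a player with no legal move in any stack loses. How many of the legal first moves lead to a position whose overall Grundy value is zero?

0

All stacks use S = {1, 5, 8, 9}:
n :  0  1  2  3  4  5  6  7  8  9 10 11 12 13 14 15 16 17 18 19 20 21 22 23
G :  0  1  0  1  0  1  0  1  2  3  2  3  2  3  2  3  0  1  0  1  0  1  0  1
Stack A: G(23) = 1.
Stack B: G(12) = 2.
Stack C: G(15) = 3.
Combined Grundy value = 1 ⊕ 2 ⊕ 3 = 0.
A winning move leaves total XOR = 0, i.e. changes one component's Grundy value g to g ⊕ X where X is the current total.
Stack A: target g' = 1⊕0 = 1, but every legal move changes the Grundy value (mex property), so 0 moves.
Stack B: target g' = 2⊕0 = 2, but every legal move changes the Grundy value (mex property), so 0 moves.
Stack C: target g' = 3⊕0 = 3, but every legal move changes the Grundy value (mex property), so 0 moves.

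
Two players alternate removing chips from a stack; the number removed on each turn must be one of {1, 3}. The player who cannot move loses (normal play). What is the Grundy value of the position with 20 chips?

0

n :  0  1  2  3  4  5  6  7  8  9 10 11 12 13 14 15 16 17 18 19 20
G :  0  1  0  1  0  1  0  1  0  1  0  1  0  1  0  1  0  1  0  1  0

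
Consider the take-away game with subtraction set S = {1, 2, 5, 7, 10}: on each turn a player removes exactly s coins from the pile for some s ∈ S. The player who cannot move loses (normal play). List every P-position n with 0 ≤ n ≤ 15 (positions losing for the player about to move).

0, 3, 6, 9, 12, 15

G(0) = 0
G(1) = mex{0} = 1
G(2) = mex{1,0} = 2
G(3) = mex{2,1} = 0
G(4) = mex{0,2} = 1
G(5) = mex{1,0,0} = 2
G(6) = mex{2,1,1} = 0
G(7) = mex{0,2,2,0} = 1
G(8) = mex{1,0,0,1} = 2
G(9) = mex{2,1,1,2} = 0
G(10) = mex{0,2,2,0,0} = 1
G(11) = mex{1,0,0,1,1} = 2
G(12) = mex{2,1,1,2,2} = 0
G(13) = mex{0,2,2,0,0} = 1
G(14) = mex{1,0,0,1,1} = 2
G(15) = mex{2,1,1,2,2} = 0
P-positions are exactly the n with G(n) = 0.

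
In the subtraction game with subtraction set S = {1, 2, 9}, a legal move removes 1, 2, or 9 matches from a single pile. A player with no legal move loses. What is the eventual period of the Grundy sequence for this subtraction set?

10

n :  0  1  2  3  4  5  6  7  8  9 10 11 12 13 14 15 16 17 18 19 20 21
G :  0  1  2  0  1  2  0  1  2  3  0  1  2  0  1  2  0  1  2  3  0  1
G(n+10) = G(n) holds for n = 0,…,8 (a full window of length max(S) = 9), so the sequence is purely periodic with period 10.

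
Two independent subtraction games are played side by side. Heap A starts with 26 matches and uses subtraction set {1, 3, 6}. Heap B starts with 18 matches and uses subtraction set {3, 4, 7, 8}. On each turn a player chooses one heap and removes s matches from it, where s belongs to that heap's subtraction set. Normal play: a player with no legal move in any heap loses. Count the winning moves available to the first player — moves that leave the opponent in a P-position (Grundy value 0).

0

Heap A, S = {1, 3, 6}:
n :  0  1  2  3  4  5  6  7  8  9 10 11 12 13 14 15 16 17 18 19 20 21 22 23 24 25 26
G :  0  1  0  1  0  1  2  3  2  0  1  0  1  0  1  2  3  2  0  1  0  1  0  1  2  3  2
G_A(26) = 2.
Heap B, S = {3, 4, 7, 8}:
n :  0  1  2  3  4  5  6  7  8  9 10 11 12 13 14 15 16 17 18
G :  0  0  0  1  1  1  2  2  2  3  3  0  0  0  1  1  1  2  2
G_B(18) = 2.
Combined Grundy value = 2 ⊕ 2 = 0.
A winning move leaves total XOR = 0, i.e. changes one component's Grundy value g to g ⊕ X where X is the current total.
Heap A: target g' = 2⊕0 = 2, but every legal move changes the Grundy value (mex property), so 0 moves.
Heap B: target g' = 2⊕0 = 2, but every legal move changes the Grundy value (mex property), so 0 moves.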